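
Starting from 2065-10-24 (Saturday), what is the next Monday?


Current: Saturday
Target: Monday
Days ahead: 2

Next Monday: 2065-10-26


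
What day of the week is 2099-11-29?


Date: November 29, 2099
Anchor: Jan 1, 2099. With p = 2099 - 1 = 2098: (p + p//4 - p//100 + p//400) mod 7 = (2098 + 524 - 20 + 5) mod 7 = 2607 mod 7 = 3 -> Thursday (Mon=0 ... Sun=6)
Days before November (Jan-Oct): 304; offset = 304 + 29 - 1 = 332
Weekday index = (3 + 332) mod 7 = 6

Day of the week: Sunday


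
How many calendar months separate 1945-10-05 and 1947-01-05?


From October 1945 to January 1947
2 years * 12 = 24 months, minus 9 months = 15

15 months


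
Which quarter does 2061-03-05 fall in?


Month: March (month 3)
Q1: Jan-Mar, Q2: Apr-Jun, Q3: Jul-Sep, Q4: Oct-Dec

Q1


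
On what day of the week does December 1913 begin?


Target: December 1, 1913
Anchor: Jan 1, 1913. With p = 1913 - 1 = 1912: (p + p//4 - p//100 + p//400) mod 7 = (1912 + 478 - 19 + 4) mod 7 = 2375 mod 7 = 2 -> Wednesday (Mon=0 ... Sun=6)
Days before December (Jan-Nov): 334 days
Weekday index = (2 + 334) mod 7 = 0

Monday


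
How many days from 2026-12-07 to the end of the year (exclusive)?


Day of year: 341 of 365
Remaining = 365 - 341

24 days


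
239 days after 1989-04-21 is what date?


Start: 1989-04-21, add 239 days
April 1989 has 30 days: 30 - 21 = 9 days to April 30 -> 230 left
May 1989 has 31 days -> 199 left
June 1989 has 30 days -> 169 left
July 1989 has 31 days -> 138 left
August 1989 has 31 days -> 107 left
September 1989 has 30 days -> 77 left
October 1989 has 31 days -> 46 left
November 1989 has 30 days -> 16 left
December 1989: 16 <= 31 -> lands on December 16

Result: 1989-12-16


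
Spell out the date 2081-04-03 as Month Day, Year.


ISO 2081-04-03 parses as year=2081, month=04, day=03
Month 4 -> April

April 3, 2081


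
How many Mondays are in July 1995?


July 1995 has 31 days
Anchor: Jan 1, 1995. With p = 1995 - 1 = 1994: (p + p//4 - p//100 + p//400) mod 7 = (1994 + 498 - 19 + 4) mod 7 = 2477 mod 7 = 6 -> Sunday (Mon=0 ... Sun=6)
Days before July (Jan-Jun): 181; July 1 index = (6 + 181) mod 7 = 5 -> Saturday
First Monday is July 3
Mondays: 3, 10, 17, 24, 31

5 Mondays


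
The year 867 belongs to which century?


Century = (year - 1) // 100 + 1
= (867 - 1) // 100 + 1
= 866 // 100 + 1
= 8 + 1

9th century


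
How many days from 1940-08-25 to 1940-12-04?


From 1940-08-25 to 1940-12-04
1940-08-25: days before August = 31 + 29 + 31 + 30 + 31 + 30 + 31 = 213 (1940 is a leap year); day of year = 213 + 25 = 238
1940-12-04: days before December = 31 + 29 + 31 + 30 + 31 + 30 + 31 + 31 + 30 + 31 + 30 = 335 (1940 is a leap year); day of year = 335 + 4 = 339
Same year: 339 - 238 = 101

101 days


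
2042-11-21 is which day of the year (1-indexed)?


Date: November 21, 2042
Days in months 1 through 10: 304
Plus 21 days in November

Day of year: 325


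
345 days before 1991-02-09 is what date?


Start: 1991-02-09, subtract 345 days
Back 9 days from February 9 reaches January 31, 1991 -> 336 left
January 1991 has 31 days -> back to December 31, 1990 -> 305 left
December 1990 has 31 days -> back to November 30, 1990 -> 274 left
November 1990 has 30 days -> back to October 31, 1990 -> 244 left
October 1990 has 31 days -> back to September 30, 1990 -> 213 left
September 1990 has 30 days -> back to August 31, 1990 -> 183 left
August 1990 has 31 days -> back to July 31, 1990 -> 152 left
July 1990 has 31 days -> back to June 30, 1990 -> 121 left
June 1990 has 30 days -> back to May 31, 1990 -> 91 left
May 1990 has 31 days -> back to April 30, 1990 -> 60 left
April 1990 has 30 days -> back to March 31, 1990 -> 30 left
March 1990: 31 - 30 = 1 -> lands on March 1

Result: 1990-03-01


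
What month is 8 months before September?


September is month 9
9 - 8 = 1

January


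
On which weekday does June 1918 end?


June 1918 has 30 days
Anchor: Jan 1, 1918. With p = 1918 - 1 = 1917: (p + p//4 - p//100 + p//400) mod 7 = (1917 + 479 - 19 + 4) mod 7 = 2381 mod 7 = 1 -> Tuesday (Mon=0 ... Sun=6)
Days before June (Jan-May): 151; June 1 index = (1 + 151) mod 7 = 5 -> Saturday
Last day offset: 30 - 1 = 29 days
Weekday index = (5 + 29) mod 7 = 6

Sunday, June 30


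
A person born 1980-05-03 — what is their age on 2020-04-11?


Birth: 1980-05-03
Reference: 2020-04-11
Year difference: 2020 - 1980 = 40
Birthday not yet reached in 2020, subtract 1

39 years old


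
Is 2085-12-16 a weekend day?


Anchor: Jan 1, 2085. With p = 2085 - 1 = 2084: (p + p//4 - p//100 + p//400) mod 7 = (2084 + 521 - 20 + 5) mod 7 = 2590 mod 7 = 0 -> Monday (Mon=0 ... Sun=6)
Day of year: 350; offset = 349
Weekday index = (0 + 349) mod 7 = 6 -> Sunday
Weekend days: Saturday, Sunday

Yes


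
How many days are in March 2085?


March 2085

31 days


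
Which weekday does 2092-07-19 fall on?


Date: July 19, 2092
Anchor: Jan 1, 2092. With p = 2092 - 1 = 2091: (p + p//4 - p//100 + p//400) mod 7 = (2091 + 522 - 20 + 5) mod 7 = 2598 mod 7 = 1 -> Tuesday (Mon=0 ... Sun=6)
Days before July (Jan-Jun): 182; offset = 182 + 19 - 1 = 200
Weekday index = (1 + 200) mod 7 = 5

Day of the week: Saturday


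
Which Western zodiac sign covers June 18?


Date: June 18
Conventional tropical zodiac dates: Gemini from May 21 onward; Cancer starts June 21
June 18 falls within the Gemini range

Gemini


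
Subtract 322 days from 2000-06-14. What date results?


Start: 2000-06-14, subtract 322 days
Back 14 days from June 14 reaches May 31, 2000 -> 308 left
May 2000 has 31 days -> back to April 30, 2000 -> 277 left
April 2000 has 30 days -> back to March 31, 2000 -> 247 left
March 2000 has 31 days -> back to February 29, 2000 -> 216 left
February 2000 has 29 days -> back to January 31, 2000 -> 187 left
January 2000 has 31 days -> back to December 31, 1999 -> 156 left
December 1999 has 31 days -> back to November 30, 1999 -> 125 left
November 1999 has 30 days -> back to October 31, 1999 -> 95 left
October 1999 has 31 days -> back to September 30, 1999 -> 64 left
September 1999 has 30 days -> back to August 31, 1999 -> 34 left
August 1999 has 31 days -> back to July 31, 1999 -> 3 left
July 1999: 31 - 3 = 28 -> lands on July 28

Result: 1999-07-28


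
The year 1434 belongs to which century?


Century = (year - 1) // 100 + 1
= (1434 - 1) // 100 + 1
= 1433 // 100 + 1
= 14 + 1

15th century


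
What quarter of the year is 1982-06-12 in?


Month: June (month 6)
Q1: Jan-Mar, Q2: Apr-Jun, Q3: Jul-Sep, Q4: Oct-Dec

Q2


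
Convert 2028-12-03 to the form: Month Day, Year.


ISO 2028-12-03 parses as year=2028, month=12, day=03
Month 12 -> December

December 3, 2028


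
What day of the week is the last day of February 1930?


February 1930 has 28 days
Anchor: Jan 1, 1930. With p = 1930 - 1 = 1929: (p + p//4 - p//100 + p//400) mod 7 = (1929 + 482 - 19 + 4) mod 7 = 2396 mod 7 = 2 -> Wednesday (Mon=0 ... Sun=6)
Days before February (Jan): 31; February 1 index = (2 + 31) mod 7 = 5 -> Saturday
Last day offset: 28 - 1 = 27 days
Weekday index = (5 + 27) mod 7 = 4

Friday, February 28


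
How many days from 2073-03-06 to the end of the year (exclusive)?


Day of year: 65 of 365
Remaining = 365 - 65

300 days


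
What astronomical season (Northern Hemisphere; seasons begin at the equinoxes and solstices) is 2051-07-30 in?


Date: July 30
Astronomical Summer (approx.; exact equinox/solstice day varies by year): June 21 to September 21
July 30 falls within the Summer window

Summer


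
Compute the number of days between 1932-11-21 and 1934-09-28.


From 1932-11-21 to 1934-09-28
1932-11-21: days before November = 31 + 29 + 31 + 30 + 31 + 30 + 31 + 31 + 30 + 31 = 305 (1932 is a leap year); day of year = 305 + 21 = 326
1934-09-28: days before September = 31 + 28 + 31 + 30 + 31 + 30 + 31 + 31 = 243 (1934 is not a leap year); day of year = 243 + 28 = 271
Rest of 1932: 366 - 326 = 40
Full years 1933 (365): 365
Total = 40 + 365 + 271 = 676

676 days


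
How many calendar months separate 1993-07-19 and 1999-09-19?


From July 1993 to September 1999
6 years * 12 = 72 months, plus 2 months = 74

74 months


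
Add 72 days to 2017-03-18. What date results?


Start: 2017-03-18, add 72 days
March 2017 has 31 days: 31 - 18 = 13 days to March 31 -> 59 left
April 2017 has 30 days -> 29 left
May 2017: 29 <= 31 -> lands on May 29

Result: 2017-05-29


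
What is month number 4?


Month 4 of 12

April


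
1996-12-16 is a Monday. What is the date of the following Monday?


Current: Monday
Target: Monday
Days ahead: 7

Next Monday: 1996-12-23


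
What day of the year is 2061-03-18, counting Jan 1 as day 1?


Date: March 18, 2061
Days in months 1 through 2: 59
Plus 18 days in March

Day of year: 77


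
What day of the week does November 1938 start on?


Target: November 1, 1938
Anchor: Jan 1, 1938. With p = 1938 - 1 = 1937: (p + p//4 - p//100 + p//400) mod 7 = (1937 + 484 - 19 + 4) mod 7 = 2406 mod 7 = 5 -> Saturday (Mon=0 ... Sun=6)
Days before November (Jan-Oct): 304 days
Weekday index = (5 + 304) mod 7 = 1

Tuesday


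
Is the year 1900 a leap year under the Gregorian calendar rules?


Gregorian leap year rule: divisible by 4, but not by 100, unless also by 400.
1900 is divisible by 100 but not 400 -> not a leap year

No


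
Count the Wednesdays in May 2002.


May 2002 has 31 days
Anchor: Jan 1, 2002. With p = 2002 - 1 = 2001: (p + p//4 - p//100 + p//400) mod 7 = (2001 + 500 - 20 + 5) mod 7 = 2486 mod 7 = 1 -> Tuesday (Mon=0 ... Sun=6)
Days before May (Jan-Apr): 120; May 1 index = (1 + 120) mod 7 = 2 -> Wednesday
First Wednesday is May 1
Wednesdays: 1, 8, 15, 22, 29

5 Wednesdays


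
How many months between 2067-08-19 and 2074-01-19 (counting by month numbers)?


From August 2067 to January 2074
7 years * 12 = 84 months, minus 7 months = 77

77 months


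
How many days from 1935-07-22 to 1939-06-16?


From 1935-07-22 to 1939-06-16
1935-07-22: days before July = 31 + 28 + 31 + 30 + 31 + 30 = 181 (1935 is not a leap year); day of year = 181 + 22 = 203
1939-06-16: days before June = 31 + 28 + 31 + 30 + 31 = 151 (1939 is not a leap year); day of year = 151 + 16 = 167
Rest of 1935: 365 - 203 = 162
Full years 1936 (366), 1937 (365), 1938 (365): 1096
Total = 162 + 1096 + 167 = 1425

1425 days


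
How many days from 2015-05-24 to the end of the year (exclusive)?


Day of year: 144 of 365
Remaining = 365 - 144

221 days


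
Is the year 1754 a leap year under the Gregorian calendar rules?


Gregorian leap year rule: divisible by 4, but not by 100, unless also by 400.
1754 is not divisible by 4 -> not a leap year

No


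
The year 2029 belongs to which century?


Century = (year - 1) // 100 + 1
= (2029 - 1) // 100 + 1
= 2028 // 100 + 1
= 20 + 1

21st century


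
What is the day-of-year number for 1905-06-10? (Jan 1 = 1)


Date: June 10, 1905
Days in months 1 through 5: 151
Plus 10 days in June

Day of year: 161


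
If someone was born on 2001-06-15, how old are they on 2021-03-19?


Birth: 2001-06-15
Reference: 2021-03-19
Year difference: 2021 - 2001 = 20
Birthday not yet reached in 2021, subtract 1

19 years old


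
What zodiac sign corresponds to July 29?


Date: July 29
Conventional tropical zodiac dates: Leo from July 23 onward; Virgo starts August 23
July 29 falls within the Leo range

Leo


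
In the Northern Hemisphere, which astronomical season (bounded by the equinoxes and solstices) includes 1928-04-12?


Date: April 12
Astronomical Spring (approx.; exact equinox/solstice day varies by year): March 20 to June 20
April 12 falls within the Spring window

Spring


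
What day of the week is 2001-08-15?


Date: August 15, 2001
Anchor: Jan 1, 2001. With p = 2001 - 1 = 2000: (p + p//4 - p//100 + p//400) mod 7 = (2000 + 500 - 20 + 5) mod 7 = 2485 mod 7 = 0 -> Monday (Mon=0 ... Sun=6)
Days before August (Jan-Jul): 212; offset = 212 + 15 - 1 = 226
Weekday index = (0 + 226) mod 7 = 2

Day of the week: Wednesday


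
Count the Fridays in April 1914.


April 1914 has 30 days
Anchor: Jan 1, 1914. With p = 1914 - 1 = 1913: (p + p//4 - p//100 + p//400) mod 7 = (1913 + 478 - 19 + 4) mod 7 = 2376 mod 7 = 3 -> Thursday (Mon=0 ... Sun=6)
Days before April (Jan-Mar): 90; April 1 index = (3 + 90) mod 7 = 2 -> Wednesday
First Friday is April 3
Fridays: 3, 10, 17, 24

4 Fridays


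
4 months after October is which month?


October is month 10
10 + 4 = 14; wrap: 14 - 12 = 2

February


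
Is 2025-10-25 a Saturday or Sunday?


Anchor: Jan 1, 2025. With p = 2025 - 1 = 2024: (p + p//4 - p//100 + p//400) mod 7 = (2024 + 506 - 20 + 5) mod 7 = 2515 mod 7 = 2 -> Wednesday (Mon=0 ... Sun=6)
Day of year: 298; offset = 297
Weekday index = (2 + 297) mod 7 = 5 -> Saturday
Weekend days: Saturday, Sunday

Yes


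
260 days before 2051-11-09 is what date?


Start: 2051-11-09, subtract 260 days
Back 9 days from November 9 reaches October 31, 2051 -> 251 left
October 2051 has 31 days -> back to September 30, 2051 -> 220 left
September 2051 has 30 days -> back to August 31, 2051 -> 190 left
August 2051 has 31 days -> back to July 31, 2051 -> 159 left
July 2051 has 31 days -> back to June 30, 2051 -> 128 left
June 2051 has 30 days -> back to May 31, 2051 -> 98 left
May 2051 has 31 days -> back to April 30, 2051 -> 67 left
April 2051 has 30 days -> back to March 31, 2051 -> 37 left
March 2051 has 31 days -> back to February 28, 2051 -> 6 left
February 2051: 28 - 6 = 22 -> lands on February 22

Result: 2051-02-22


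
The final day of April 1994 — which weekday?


April 1994 has 30 days
Anchor: Jan 1, 1994. With p = 1994 - 1 = 1993: (p + p//4 - p//100 + p//400) mod 7 = (1993 + 498 - 19 + 4) mod 7 = 2476 mod 7 = 5 -> Saturday (Mon=0 ... Sun=6)
Days before April (Jan-Mar): 90; April 1 index = (5 + 90) mod 7 = 4 -> Friday
Last day offset: 30 - 1 = 29 days
Weekday index = (4 + 29) mod 7 = 5

Saturday, April 30


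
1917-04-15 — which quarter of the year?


Month: April (month 4)
Q1: Jan-Mar, Q2: Apr-Jun, Q3: Jul-Sep, Q4: Oct-Dec

Q2


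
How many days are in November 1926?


November 1926

30 days


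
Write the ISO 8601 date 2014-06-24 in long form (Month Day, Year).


ISO 2014-06-24 parses as year=2014, month=06, day=24
Month 6 -> June

June 24, 2014


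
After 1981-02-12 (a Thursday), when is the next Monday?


Current: Thursday
Target: Monday
Days ahead: 4

Next Monday: 1981-02-16


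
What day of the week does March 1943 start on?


Target: March 1, 1943
Anchor: Jan 1, 1943. With p = 1943 - 1 = 1942: (p + p//4 - p//100 + p//400) mod 7 = (1942 + 485 - 19 + 4) mod 7 = 2412 mod 7 = 4 -> Friday (Mon=0 ... Sun=6)
Days before March (Jan-Feb): 59 days
Weekday index = (4 + 59) mod 7 = 0

Monday


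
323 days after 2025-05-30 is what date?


Start: 2025-05-30, add 323 days
May 2025 has 31 days: 31 - 30 = 1 day to May 31 -> 322 left
June 2025 has 30 days -> 292 left
July 2025 has 31 days -> 261 left
August 2025 has 31 days -> 230 left
September 2025 has 30 days -> 200 left
October 2025 has 31 days -> 169 left
November 2025 has 30 days -> 139 left
December 2025 has 31 days -> 108 left
January 2026 has 31 days -> 77 left
February 2026 has 28 days -> 49 left
March 2026 has 31 days -> 18 left
April 2026: 18 <= 30 -> lands on April 18

Result: 2026-04-18


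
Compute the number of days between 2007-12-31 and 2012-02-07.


From 2007-12-31 to 2012-02-07
2007-12-31: days before December = 31 + 28 + 31 + 30 + 31 + 30 + 31 + 31 + 30 + 31 + 30 = 334 (2007 is not a leap year); day of year = 334 + 31 = 365
2012-02-07: days before February = 31; day of year = 31 + 7 = 38
Rest of 2007: 365 - 365 = 0
Full years 2008 (366), 2009 (365), 2010 (365), 2011 (365): 1461
Total = 0 + 1461 + 38 = 1499

1499 days


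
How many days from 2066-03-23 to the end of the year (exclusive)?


Day of year: 82 of 365
Remaining = 365 - 82

283 days


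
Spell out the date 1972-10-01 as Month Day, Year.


ISO 1972-10-01 parses as year=1972, month=10, day=01
Month 10 -> October

October 1, 1972


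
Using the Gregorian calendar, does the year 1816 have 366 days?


Gregorian leap year rule: divisible by 4, but not by 100, unless also by 400.
1816 is divisible by 4 but not 100 -> leap year

Yes


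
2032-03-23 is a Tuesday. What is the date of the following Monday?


Current: Tuesday
Target: Monday
Days ahead: 6

Next Monday: 2032-03-29


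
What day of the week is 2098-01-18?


Date: January 18, 2098
Anchor: Jan 1, 2098. With p = 2098 - 1 = 2097: (p + p//4 - p//100 + p//400) mod 7 = (2097 + 524 - 20 + 5) mod 7 = 2606 mod 7 = 2 -> Wednesday (Mon=0 ... Sun=6)
Days into year = 18 - 1 = 17
Weekday index = (2 + 17) mod 7 = 5

Day of the week: Saturday


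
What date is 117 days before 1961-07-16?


Start: 1961-07-16, subtract 117 days
Back 16 days from July 16 reaches June 30, 1961 -> 101 left
June 1961 has 30 days -> back to May 31, 1961 -> 71 left
May 1961 has 31 days -> back to April 30, 1961 -> 40 left
April 1961 has 30 days -> back to March 31, 1961 -> 10 left
March 1961: 31 - 10 = 21 -> lands on March 21

Result: 1961-03-21


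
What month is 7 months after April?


April is month 4
4 + 7 = 11

November


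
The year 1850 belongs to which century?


Century = (year - 1) // 100 + 1
= (1850 - 1) // 100 + 1
= 1849 // 100 + 1
= 18 + 1

19th century


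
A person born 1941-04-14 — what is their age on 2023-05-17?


Birth: 1941-04-14
Reference: 2023-05-17
Year difference: 2023 - 1941 = 82

82 years old


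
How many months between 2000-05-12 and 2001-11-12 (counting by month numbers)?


From May 2000 to November 2001
1 year * 12 = 12 months, plus 6 months = 18

18 months


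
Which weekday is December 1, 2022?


Target: December 1, 2022
Anchor: Jan 1, 2022. With p = 2022 - 1 = 2021: (p + p//4 - p//100 + p//400) mod 7 = (2021 + 505 - 20 + 5) mod 7 = 2511 mod 7 = 5 -> Saturday (Mon=0 ... Sun=6)
Days before December (Jan-Nov): 334 days
Weekday index = (5 + 334) mod 7 = 3

Thursday


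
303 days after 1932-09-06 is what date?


Start: 1932-09-06, add 303 days
September 1932 has 30 days: 30 - 6 = 24 days to September 30 -> 279 left
October 1932 has 31 days -> 248 left
November 1932 has 30 days -> 218 left
December 1932 has 31 days -> 187 left
January 1933 has 31 days -> 156 left
February 1933 has 28 days -> 128 left
March 1933 has 31 days -> 97 left
April 1933 has 30 days -> 67 left
May 1933 has 31 days -> 36 left
June 1933 has 30 days -> 6 left
July 1933: 6 <= 31 -> lands on July 6

Result: 1933-07-06


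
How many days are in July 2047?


July 2047

31 days


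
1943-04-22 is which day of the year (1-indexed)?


Date: April 22, 1943
Days in months 1 through 3: 90
Plus 22 days in April

Day of year: 112


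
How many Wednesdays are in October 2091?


October 2091 has 31 days
Anchor: Jan 1, 2091. With p = 2091 - 1 = 2090: (p + p//4 - p//100 + p//400) mod 7 = (2090 + 522 - 20 + 5) mod 7 = 2597 mod 7 = 0 -> Monday (Mon=0 ... Sun=6)
Days before October (Jan-Sep): 273; October 1 index = (0 + 273) mod 7 = 0 -> Monday
First Wednesday is October 3
Wednesdays: 3, 10, 17, 24, 31

5 Wednesdays


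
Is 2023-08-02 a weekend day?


Anchor: Jan 1, 2023. With p = 2023 - 1 = 2022: (p + p//4 - p//100 + p//400) mod 7 = (2022 + 505 - 20 + 5) mod 7 = 2512 mod 7 = 6 -> Sunday (Mon=0 ... Sun=6)
Day of year: 214; offset = 213
Weekday index = (6 + 213) mod 7 = 2 -> Wednesday
Weekend days: Saturday, Sunday

No


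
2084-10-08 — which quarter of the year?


Month: October (month 10)
Q1: Jan-Mar, Q2: Apr-Jun, Q3: Jul-Sep, Q4: Oct-Dec

Q4


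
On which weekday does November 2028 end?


November 2028 has 30 days
Anchor: Jan 1, 2028. With p = 2028 - 1 = 2027: (p + p//4 - p//100 + p//400) mod 7 = (2027 + 506 - 20 + 5) mod 7 = 2518 mod 7 = 5 -> Saturday (Mon=0 ... Sun=6)
Days before November (Jan-Oct): 305; November 1 index = (5 + 305) mod 7 = 2 -> Wednesday
Last day offset: 30 - 1 = 29 days
Weekday index = (2 + 29) mod 7 = 3

Thursday, November 30


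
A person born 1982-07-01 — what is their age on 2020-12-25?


Birth: 1982-07-01
Reference: 2020-12-25
Year difference: 2020 - 1982 = 38

38 years old


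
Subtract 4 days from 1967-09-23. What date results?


Start: 1967-09-23, subtract 4 days
23 - 4 = 19 stays within September 1967

Result: 1967-09-19


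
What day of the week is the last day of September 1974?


September 1974 has 30 days
Anchor: Jan 1, 1974. With p = 1974 - 1 = 1973: (p + p//4 - p//100 + p//400) mod 7 = (1973 + 493 - 19 + 4) mod 7 = 2451 mod 7 = 1 -> Tuesday (Mon=0 ... Sun=6)
Days before September (Jan-Aug): 243; September 1 index = (1 + 243) mod 7 = 6 -> Sunday
Last day offset: 30 - 1 = 29 days
Weekday index = (6 + 29) mod 7 = 0

Monday, September 30


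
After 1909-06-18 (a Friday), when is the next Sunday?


Current: Friday
Target: Sunday
Days ahead: 2

Next Sunday: 1909-06-20


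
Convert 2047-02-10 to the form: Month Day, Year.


ISO 2047-02-10 parses as year=2047, month=02, day=10
Month 2 -> February

February 10, 2047


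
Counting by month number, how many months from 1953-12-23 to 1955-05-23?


From December 1953 to May 1955
2 years * 12 = 24 months, minus 7 months = 17

17 months


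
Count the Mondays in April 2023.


April 2023 has 30 days
Anchor: Jan 1, 2023. With p = 2023 - 1 = 2022: (p + p//4 - p//100 + p//400) mod 7 = (2022 + 505 - 20 + 5) mod 7 = 2512 mod 7 = 6 -> Sunday (Mon=0 ... Sun=6)
Days before April (Jan-Mar): 90; April 1 index = (6 + 90) mod 7 = 5 -> Saturday
First Monday is April 3
Mondays: 3, 10, 17, 24

4 Mondays


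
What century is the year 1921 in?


Century = (year - 1) // 100 + 1
= (1921 - 1) // 100 + 1
= 1920 // 100 + 1
= 19 + 1

20th century


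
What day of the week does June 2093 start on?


Target: June 1, 2093
Anchor: Jan 1, 2093. With p = 2093 - 1 = 2092: (p + p//4 - p//100 + p//400) mod 7 = (2092 + 523 - 20 + 5) mod 7 = 2600 mod 7 = 3 -> Thursday (Mon=0 ... Sun=6)
Days before June (Jan-May): 151 days
Weekday index = (3 + 151) mod 7 = 0

Monday


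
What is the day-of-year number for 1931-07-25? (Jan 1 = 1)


Date: July 25, 1931
Days in months 1 through 6: 181
Plus 25 days in July

Day of year: 206


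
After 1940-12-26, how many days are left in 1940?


Day of year: 361 of 366
Remaining = 366 - 361

5 days


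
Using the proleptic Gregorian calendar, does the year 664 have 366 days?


Gregorian leap year rule: divisible by 4, but not by 100, unless also by 400.
664 is divisible by 4 but not 100 -> leap year

Yes


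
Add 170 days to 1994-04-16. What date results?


Start: 1994-04-16, add 170 days
April 1994 has 30 days: 30 - 16 = 14 days to April 30 -> 156 left
May 1994 has 31 days -> 125 left
June 1994 has 30 days -> 95 left
July 1994 has 31 days -> 64 left
August 1994 has 31 days -> 33 left
September 1994 has 30 days -> 3 left
October 1994: 3 <= 31 -> lands on October 3

Result: 1994-10-03


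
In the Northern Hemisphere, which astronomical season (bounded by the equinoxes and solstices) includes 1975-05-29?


Date: May 29
Astronomical Spring (approx.; exact equinox/solstice day varies by year): March 20 to June 20
May 29 falls within the Spring window

Spring


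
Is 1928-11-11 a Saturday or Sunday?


Anchor: Jan 1, 1928. With p = 1928 - 1 = 1927: (p + p//4 - p//100 + p//400) mod 7 = (1927 + 481 - 19 + 4) mod 7 = 2393 mod 7 = 6 -> Sunday (Mon=0 ... Sun=6)
Day of year: 316; offset = 315
Weekday index = (6 + 315) mod 7 = 6 -> Sunday
Weekend days: Saturday, Sunday

Yes


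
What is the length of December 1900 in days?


December 1900

31 days


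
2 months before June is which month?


June is month 6
6 - 2 = 4

April


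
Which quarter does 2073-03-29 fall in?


Month: March (month 3)
Q1: Jan-Mar, Q2: Apr-Jun, Q3: Jul-Sep, Q4: Oct-Dec

Q1


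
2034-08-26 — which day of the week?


Date: August 26, 2034
Anchor: Jan 1, 2034. With p = 2034 - 1 = 2033: (p + p//4 - p//100 + p//400) mod 7 = (2033 + 508 - 20 + 5) mod 7 = 2526 mod 7 = 6 -> Sunday (Mon=0 ... Sun=6)
Days before August (Jan-Jul): 212; offset = 212 + 26 - 1 = 237
Weekday index = (6 + 237) mod 7 = 5

Day of the week: Saturday


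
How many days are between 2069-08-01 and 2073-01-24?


From 2069-08-01 to 2073-01-24
2069-08-01: days before August = 31 + 28 + 31 + 30 + 31 + 30 + 31 = 212 (2069 is not a leap year); day of year = 212 + 1 = 213
2073-01-24: day of year = 24
Rest of 2069: 365 - 213 = 152
Full years 2070 (365), 2071 (365), 2072 (366): 1096
Total = 152 + 1096 + 24 = 1272

1272 days


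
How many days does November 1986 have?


November 1986

30 days


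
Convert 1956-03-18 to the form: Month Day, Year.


ISO 1956-03-18 parses as year=1956, month=03, day=18
Month 3 -> March

March 18, 1956


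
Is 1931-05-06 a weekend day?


Anchor: Jan 1, 1931. With p = 1931 - 1 = 1930: (p + p//4 - p//100 + p//400) mod 7 = (1930 + 482 - 19 + 4) mod 7 = 2397 mod 7 = 3 -> Thursday (Mon=0 ... Sun=6)
Day of year: 126; offset = 125
Weekday index = (3 + 125) mod 7 = 2 -> Wednesday
Weekend days: Saturday, Sunday

No


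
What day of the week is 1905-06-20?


Date: June 20, 1905
Anchor: Jan 1, 1905. With p = 1905 - 1 = 1904: (p + p//4 - p//100 + p//400) mod 7 = (1904 + 476 - 19 + 4) mod 7 = 2365 mod 7 = 6 -> Sunday (Mon=0 ... Sun=6)
Days before June (Jan-May): 151; offset = 151 + 20 - 1 = 170
Weekday index = (6 + 170) mod 7 = 1

Day of the week: Tuesday


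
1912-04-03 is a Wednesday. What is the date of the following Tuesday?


Current: Wednesday
Target: Tuesday
Days ahead: 6

Next Tuesday: 1912-04-09


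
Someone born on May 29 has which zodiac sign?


Date: May 29
Conventional tropical zodiac dates: Gemini from May 21 onward; Cancer starts June 21
May 29 falls within the Gemini range

Gemini


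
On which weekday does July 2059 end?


July 2059 has 31 days
Anchor: Jan 1, 2059. With p = 2059 - 1 = 2058: (p + p//4 - p//100 + p//400) mod 7 = (2058 + 514 - 20 + 5) mod 7 = 2557 mod 7 = 2 -> Wednesday (Mon=0 ... Sun=6)
Days before July (Jan-Jun): 181; July 1 index = (2 + 181) mod 7 = 1 -> Tuesday
Last day offset: 31 - 1 = 30 days
Weekday index = (1 + 30) mod 7 = 3

Thursday, July 31


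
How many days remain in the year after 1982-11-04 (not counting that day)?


Day of year: 308 of 365
Remaining = 365 - 308

57 days


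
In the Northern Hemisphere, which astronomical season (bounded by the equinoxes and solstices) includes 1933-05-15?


Date: May 15
Astronomical Spring (approx.; exact equinox/solstice day varies by year): March 20 to June 20
May 15 falls within the Spring window

Spring


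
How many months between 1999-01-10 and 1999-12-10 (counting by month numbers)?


From January 1999 to December 1999
0 years * 12 = 0 months, plus 11 months = 11

11 months


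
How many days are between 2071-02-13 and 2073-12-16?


From 2071-02-13 to 2073-12-16
2071-02-13: days before February = 31; day of year = 31 + 13 = 44
2073-12-16: days before December = 31 + 28 + 31 + 30 + 31 + 30 + 31 + 31 + 30 + 31 + 30 = 334 (2073 is not a leap year); day of year = 334 + 16 = 350
Rest of 2071: 365 - 44 = 321
Full years 2072 (366): 366
Total = 321 + 366 + 350 = 1037

1037 days


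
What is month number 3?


Month 3 of 12

March


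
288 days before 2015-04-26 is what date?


Start: 2015-04-26, subtract 288 days
Back 26 days from April 26 reaches March 31, 2015 -> 262 left
March 2015 has 31 days -> back to February 28, 2015 -> 231 left
February 2015 has 28 days -> back to January 31, 2015 -> 203 left
January 2015 has 31 days -> back to December 31, 2014 -> 172 left
December 2014 has 31 days -> back to November 30, 2014 -> 141 left
November 2014 has 30 days -> back to October 31, 2014 -> 111 left
October 2014 has 31 days -> back to September 30, 2014 -> 80 left
September 2014 has 30 days -> back to August 31, 2014 -> 50 left
August 2014 has 31 days -> back to July 31, 2014 -> 19 left
July 2014: 31 - 19 = 12 -> lands on July 12

Result: 2014-07-12


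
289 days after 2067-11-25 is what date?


Start: 2067-11-25, add 289 days
November 2067 has 30 days: 30 - 25 = 5 days to November 30 -> 284 left
December 2067 has 31 days -> 253 left
January 2068 has 31 days -> 222 left
February 2068 has 29 days -> 193 left
March 2068 has 31 days -> 162 left
April 2068 has 30 days -> 132 left
May 2068 has 31 days -> 101 left
June 2068 has 30 days -> 71 left
July 2068 has 31 days -> 40 left
August 2068 has 31 days -> 9 left
September 2068: 9 <= 30 -> lands on September 9

Result: 2068-09-09


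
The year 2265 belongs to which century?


Century = (year - 1) // 100 + 1
= (2265 - 1) // 100 + 1
= 2264 // 100 + 1
= 22 + 1

23rd century


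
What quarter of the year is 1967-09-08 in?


Month: September (month 9)
Q1: Jan-Mar, Q2: Apr-Jun, Q3: Jul-Sep, Q4: Oct-Dec

Q3


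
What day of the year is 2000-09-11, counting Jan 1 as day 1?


Date: September 11, 2000
Days in months 1 through 8: 244
Plus 11 days in September

Day of year: 255


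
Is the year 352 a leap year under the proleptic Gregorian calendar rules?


Gregorian leap year rule: divisible by 4, but not by 100, unless also by 400.
352 is divisible by 4 but not 100 -> leap year

Yes


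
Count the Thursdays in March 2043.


March 2043 has 31 days
Anchor: Jan 1, 2043. With p = 2043 - 1 = 2042: (p + p//4 - p//100 + p//400) mod 7 = (2042 + 510 - 20 + 5) mod 7 = 2537 mod 7 = 3 -> Thursday (Mon=0 ... Sun=6)
Days before March (Jan-Feb): 59; March 1 index = (3 + 59) mod 7 = 6 -> Sunday
First Thursday is March 5
Thursdays: 5, 12, 19, 26

4 Thursdays


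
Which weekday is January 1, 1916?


Target: January 1, 1916
Anchor: Jan 1, 1916. With p = 1916 - 1 = 1915: (p + p//4 - p//100 + p//400) mod 7 = (1915 + 478 - 19 + 4) mod 7 = 2378 mod 7 = 5 -> Saturday (Mon=0 ... Sun=6)
Offset from anchor: 0 days
Weekday index = (5 + 0) mod 7 = 5

Saturday


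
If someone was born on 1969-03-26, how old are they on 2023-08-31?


Birth: 1969-03-26
Reference: 2023-08-31
Year difference: 2023 - 1969 = 54

54 years old


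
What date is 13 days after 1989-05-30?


Start: 1989-05-30, add 13 days
May 1989 has 31 days: 31 - 30 = 1 day to May 31 -> 12 left
June 1989: 12 <= 30 -> lands on June 12

Result: 1989-06-12


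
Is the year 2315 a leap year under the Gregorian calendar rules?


Gregorian leap year rule: divisible by 4, but not by 100, unless also by 400.
2315 is not divisible by 4 -> not a leap year

No


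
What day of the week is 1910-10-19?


Date: October 19, 1910
Anchor: Jan 1, 1910. With p = 1910 - 1 = 1909: (p + p//4 - p//100 + p//400) mod 7 = (1909 + 477 - 19 + 4) mod 7 = 2371 mod 7 = 5 -> Saturday (Mon=0 ... Sun=6)
Days before October (Jan-Sep): 273; offset = 273 + 19 - 1 = 291
Weekday index = (5 + 291) mod 7 = 2

Day of the week: Wednesday


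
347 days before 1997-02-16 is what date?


Start: 1997-02-16, subtract 347 days
Back 16 days from February 16 reaches January 31, 1997 -> 331 left
January 1997 has 31 days -> back to December 31, 1996 -> 300 left
December 1996 has 31 days -> back to November 30, 1996 -> 269 left
November 1996 has 30 days -> back to October 31, 1996 -> 239 left
October 1996 has 31 days -> back to September 30, 1996 -> 208 left
September 1996 has 30 days -> back to August 31, 1996 -> 178 left
August 1996 has 31 days -> back to July 31, 1996 -> 147 left
July 1996 has 31 days -> back to June 30, 1996 -> 116 left
June 1996 has 30 days -> back to May 31, 1996 -> 86 left
May 1996 has 31 days -> back to April 30, 1996 -> 55 left
April 1996 has 30 days -> back to March 31, 1996 -> 25 left
March 1996: 31 - 25 = 6 -> lands on March 6

Result: 1996-03-06


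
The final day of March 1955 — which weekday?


March 1955 has 31 days
Anchor: Jan 1, 1955. With p = 1955 - 1 = 1954: (p + p//4 - p//100 + p//400) mod 7 = (1954 + 488 - 19 + 4) mod 7 = 2427 mod 7 = 5 -> Saturday (Mon=0 ... Sun=6)
Days before March (Jan-Feb): 59; March 1 index = (5 + 59) mod 7 = 1 -> Tuesday
Last day offset: 31 - 1 = 30 days
Weekday index = (1 + 30) mod 7 = 3

Thursday, March 31


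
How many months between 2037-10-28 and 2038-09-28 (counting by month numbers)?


From October 2037 to September 2038
1 year * 12 = 12 months, minus 1 month = 11

11 months


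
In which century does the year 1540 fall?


Century = (year - 1) // 100 + 1
= (1540 - 1) // 100 + 1
= 1539 // 100 + 1
= 15 + 1

16th century


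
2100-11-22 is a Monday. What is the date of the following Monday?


Current: Monday
Target: Monday
Days ahead: 7

Next Monday: 2100-11-29


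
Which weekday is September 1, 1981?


Target: September 1, 1981
Anchor: Jan 1, 1981. With p = 1981 - 1 = 1980: (p + p//4 - p//100 + p//400) mod 7 = (1980 + 495 - 19 + 4) mod 7 = 2460 mod 7 = 3 -> Thursday (Mon=0 ... Sun=6)
Days before September (Jan-Aug): 243 days
Weekday index = (3 + 243) mod 7 = 1

Tuesday


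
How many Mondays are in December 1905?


December 1905 has 31 days
Anchor: Jan 1, 1905. With p = 1905 - 1 = 1904: (p + p//4 - p//100 + p//400) mod 7 = (1904 + 476 - 19 + 4) mod 7 = 2365 mod 7 = 6 -> Sunday (Mon=0 ... Sun=6)
Days before December (Jan-Nov): 334; December 1 index = (6 + 334) mod 7 = 4 -> Friday
First Monday is December 4
Mondays: 4, 11, 18, 25

4 Mondays


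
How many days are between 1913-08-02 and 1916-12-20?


From 1913-08-02 to 1916-12-20
1913-08-02: days before August = 31 + 28 + 31 + 30 + 31 + 30 + 31 = 212 (1913 is not a leap year); day of year = 212 + 2 = 214
1916-12-20: days before December = 31 + 29 + 31 + 30 + 31 + 30 + 31 + 31 + 30 + 31 + 30 = 335 (1916 is a leap year); day of year = 335 + 20 = 355
Rest of 1913: 365 - 214 = 151
Full years 1914 (365), 1915 (365): 730
Total = 151 + 730 + 355 = 1236

1236 days


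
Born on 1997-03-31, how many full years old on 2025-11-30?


Birth: 1997-03-31
Reference: 2025-11-30
Year difference: 2025 - 1997 = 28

28 years old


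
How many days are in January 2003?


January 2003

31 days


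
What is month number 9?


Month 9 of 12

September


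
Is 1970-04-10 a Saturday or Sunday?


Anchor: Jan 1, 1970. With p = 1970 - 1 = 1969: (p + p//4 - p//100 + p//400) mod 7 = (1969 + 492 - 19 + 4) mod 7 = 2446 mod 7 = 3 -> Thursday (Mon=0 ... Sun=6)
Day of year: 100; offset = 99
Weekday index = (3 + 99) mod 7 = 4 -> Friday
Weekend days: Saturday, Sunday

No


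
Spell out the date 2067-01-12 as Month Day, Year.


ISO 2067-01-12 parses as year=2067, month=01, day=12
Month 1 -> January

January 12, 2067


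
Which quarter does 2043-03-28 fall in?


Month: March (month 3)
Q1: Jan-Mar, Q2: Apr-Jun, Q3: Jul-Sep, Q4: Oct-Dec

Q1


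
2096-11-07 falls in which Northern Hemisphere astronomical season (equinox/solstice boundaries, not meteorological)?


Date: November 7
Astronomical Autumn (approx.; exact equinox/solstice day varies by year): September 22 to December 20
November 7 falls within the Autumn window

Autumn


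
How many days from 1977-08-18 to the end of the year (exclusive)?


Day of year: 230 of 365
Remaining = 365 - 230

135 days


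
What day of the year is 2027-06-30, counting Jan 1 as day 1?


Date: June 30, 2027
Days in months 1 through 5: 151
Plus 30 days in June

Day of year: 181


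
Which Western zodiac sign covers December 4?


Date: December 4
Conventional tropical zodiac dates: Sagittarius from November 22 onward; Capricorn starts December 22
December 4 falls within the Sagittarius range

Sagittarius


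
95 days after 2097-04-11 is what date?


Start: 2097-04-11, add 95 days
April 2097 has 30 days: 30 - 11 = 19 days to April 30 -> 76 left
May 2097 has 31 days -> 45 left
June 2097 has 30 days -> 15 left
July 2097: 15 <= 31 -> lands on July 15

Result: 2097-07-15


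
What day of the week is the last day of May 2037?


May 2037 has 31 days
Anchor: Jan 1, 2037. With p = 2037 - 1 = 2036: (p + p//4 - p//100 + p//400) mod 7 = (2036 + 509 - 20 + 5) mod 7 = 2530 mod 7 = 3 -> Thursday (Mon=0 ... Sun=6)
Days before May (Jan-Apr): 120; May 1 index = (3 + 120) mod 7 = 4 -> Friday
Last day offset: 31 - 1 = 30 days
Weekday index = (4 + 30) mod 7 = 6

Sunday, May 31


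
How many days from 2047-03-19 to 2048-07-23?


From 2047-03-19 to 2048-07-23
2047-03-19: days before March = 31 + 28 = 59 (2047 is not a leap year); day of year = 59 + 19 = 78
2048-07-23: days before July = 31 + 29 + 31 + 30 + 31 + 30 = 182 (2048 is a leap year); day of year = 182 + 23 = 205
Rest of 2047: 365 - 78 = 287
Total = 287 + 205 = 492

492 days


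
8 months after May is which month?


May is month 5
5 + 8 = 13; wrap: 13 - 12 = 1

January


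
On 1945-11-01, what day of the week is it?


Date: November 1, 1945
Anchor: Jan 1, 1945. With p = 1945 - 1 = 1944: (p + p//4 - p//100 + p//400) mod 7 = (1944 + 486 - 19 + 4) mod 7 = 2415 mod 7 = 0 -> Monday (Mon=0 ... Sun=6)
Days before November (Jan-Oct): 304; offset = 304 + 1 - 1 = 304
Weekday index = (0 + 304) mod 7 = 3

Day of the week: Thursday


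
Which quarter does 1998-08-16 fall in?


Month: August (month 8)
Q1: Jan-Mar, Q2: Apr-Jun, Q3: Jul-Sep, Q4: Oct-Dec

Q3


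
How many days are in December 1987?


December 1987

31 days


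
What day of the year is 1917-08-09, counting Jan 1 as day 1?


Date: August 9, 1917
Days in months 1 through 7: 212
Plus 9 days in August

Day of year: 221


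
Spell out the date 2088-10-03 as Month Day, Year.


ISO 2088-10-03 parses as year=2088, month=10, day=03
Month 10 -> October

October 3, 2088


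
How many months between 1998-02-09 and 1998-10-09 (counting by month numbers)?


From February 1998 to October 1998
0 years * 12 = 0 months, plus 8 months = 8

8 months


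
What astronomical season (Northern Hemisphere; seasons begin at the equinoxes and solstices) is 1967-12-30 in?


Date: December 30
Astronomical Winter (approx.; exact equinox/solstice day varies by year): December 21 to March 19
December 30 falls within the Winter window

Winter


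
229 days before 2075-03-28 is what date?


Start: 2075-03-28, subtract 229 days
Back 28 days from March 28 reaches February 28, 2075 -> 201 left
February 2075 has 28 days -> back to January 31, 2075 -> 173 left
January 2075 has 31 days -> back to December 31, 2074 -> 142 left
December 2074 has 31 days -> back to November 30, 2074 -> 111 left
November 2074 has 30 days -> back to October 31, 2074 -> 81 left
October 2074 has 31 days -> back to September 30, 2074 -> 50 left
September 2074 has 30 days -> back to August 31, 2074 -> 20 left
August 2074: 31 - 20 = 11 -> lands on August 11

Result: 2074-08-11


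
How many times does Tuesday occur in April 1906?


April 1906 has 30 days
Anchor: Jan 1, 1906. With p = 1906 - 1 = 1905: (p + p//4 - p//100 + p//400) mod 7 = (1905 + 476 - 19 + 4) mod 7 = 2366 mod 7 = 0 -> Monday (Mon=0 ... Sun=6)
Days before April (Jan-Mar): 90; April 1 index = (0 + 90) mod 7 = 6 -> Sunday
First Tuesday is April 3
Tuesdays: 3, 10, 17, 24

4 Tuesdays


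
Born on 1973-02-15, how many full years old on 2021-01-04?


Birth: 1973-02-15
Reference: 2021-01-04
Year difference: 2021 - 1973 = 48
Birthday not yet reached in 2021, subtract 1

47 years old


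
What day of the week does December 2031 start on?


Target: December 1, 2031
Anchor: Jan 1, 2031. With p = 2031 - 1 = 2030: (p + p//4 - p//100 + p//400) mod 7 = (2030 + 507 - 20 + 5) mod 7 = 2522 mod 7 = 2 -> Wednesday (Mon=0 ... Sun=6)
Days before December (Jan-Nov): 334 days
Weekday index = (2 + 334) mod 7 = 0

Monday


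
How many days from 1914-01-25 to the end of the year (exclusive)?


Day of year: 25 of 365
Remaining = 365 - 25

340 days


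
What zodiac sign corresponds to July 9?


Date: July 9
Conventional tropical zodiac dates: Cancer from June 21 onward; Leo starts July 23
July 9 falls within the Cancer range

Cancer
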